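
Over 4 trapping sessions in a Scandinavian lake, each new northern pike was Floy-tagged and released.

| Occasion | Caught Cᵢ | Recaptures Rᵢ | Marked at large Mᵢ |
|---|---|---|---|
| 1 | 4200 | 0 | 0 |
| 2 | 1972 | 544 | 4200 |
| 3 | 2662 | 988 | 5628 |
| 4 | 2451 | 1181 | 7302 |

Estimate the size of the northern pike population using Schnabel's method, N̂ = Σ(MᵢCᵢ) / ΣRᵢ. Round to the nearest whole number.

Σ MᵢCᵢ = 0·4200 + 4200·1972 + 5628·2662 + 7302·2451 = 0 + 8282400 + 14981736 + 17897202 = 41161338
Σ Rᵢ = 0 + 544 + 988 + 1181 = 2713
N̂ = 41161338 / 2713 ≈ 15171.9 → 15172

N ≈ 15,172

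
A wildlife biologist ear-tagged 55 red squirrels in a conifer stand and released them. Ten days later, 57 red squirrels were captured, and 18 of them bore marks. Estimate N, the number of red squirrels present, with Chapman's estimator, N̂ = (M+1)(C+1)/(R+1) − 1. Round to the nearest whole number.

N̂ = (55+1)(57+1)/(18+1) − 1 = 56·58/19 − 1
= 3248/19 − 1 ≈ 170.9 − 1 ≈ 169.9 → 170

N ≈ 170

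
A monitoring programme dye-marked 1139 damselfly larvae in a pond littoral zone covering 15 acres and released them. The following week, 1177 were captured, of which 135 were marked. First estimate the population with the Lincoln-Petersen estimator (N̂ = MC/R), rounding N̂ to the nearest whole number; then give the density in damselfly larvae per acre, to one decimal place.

density ≈ 662.0 damselfly larvae per acre

N̂ = 1139·1177/135 = 1340603/135 ≈ 9930.4 → 9930
Density = N̂ / area = 9930 / 15 = 662.0 per acre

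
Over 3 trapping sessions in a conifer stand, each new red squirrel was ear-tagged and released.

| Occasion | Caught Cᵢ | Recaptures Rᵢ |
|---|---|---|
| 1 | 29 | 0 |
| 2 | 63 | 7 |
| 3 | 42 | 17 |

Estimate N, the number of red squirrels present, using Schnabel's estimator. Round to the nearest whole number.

Marked at large before each occasion: Mᵢ = Σⱼ<ᵢ (Cⱼ − Rⱼ) → M1=0, M2=29, M3=85
Σ MᵢCᵢ = 0·29 + 29·63 + 85·42 = 0 + 1827 + 3570 = 5397
Σ Rᵢ = 0 + 7 + 17 = 24
N̂ = 5397 / 24 ≈ 224.9 → 225

N ≈ 225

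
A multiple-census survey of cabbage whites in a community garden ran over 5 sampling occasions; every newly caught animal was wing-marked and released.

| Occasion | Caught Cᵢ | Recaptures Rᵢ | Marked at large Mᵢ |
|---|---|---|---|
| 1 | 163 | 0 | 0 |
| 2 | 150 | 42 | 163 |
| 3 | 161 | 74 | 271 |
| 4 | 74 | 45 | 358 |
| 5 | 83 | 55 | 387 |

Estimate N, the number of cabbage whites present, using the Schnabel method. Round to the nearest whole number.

Σ MᵢCᵢ = 0·163 + 163·150 + 271·161 + 358·74 + 387·83 = 0 + 24450 + 43631 + 26492 + 32121 = 126694
Σ Rᵢ = 0 + 42 + 74 + 45 + 55 = 216
N̂ = 126694 / 216 ≈ 586.5 → 587

N ≈ 587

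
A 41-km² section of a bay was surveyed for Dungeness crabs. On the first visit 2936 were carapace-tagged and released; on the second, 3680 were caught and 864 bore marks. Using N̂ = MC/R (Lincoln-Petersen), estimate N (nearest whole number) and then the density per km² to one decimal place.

density ≈ 305.0 Dungeness crabs per km²

N̂ = 2936·3680/864 = 10804480/864 ≈ 12505.2 → 12505
Density = N̂ / area = 12505 / 41 = 305.0 per km²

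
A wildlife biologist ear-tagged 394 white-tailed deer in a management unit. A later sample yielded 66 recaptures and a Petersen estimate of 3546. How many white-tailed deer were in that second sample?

From N = M·C/R: C = N·R / M = 3546·66 / 394 = 234036 / 394 = 594.

C = 594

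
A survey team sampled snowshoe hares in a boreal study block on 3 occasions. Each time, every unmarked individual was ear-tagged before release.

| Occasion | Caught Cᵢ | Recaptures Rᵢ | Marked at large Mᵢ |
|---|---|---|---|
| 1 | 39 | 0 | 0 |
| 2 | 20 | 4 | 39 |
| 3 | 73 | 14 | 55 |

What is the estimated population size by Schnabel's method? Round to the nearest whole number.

N ≈ 266

Σ MᵢCᵢ = 0·39 + 39·20 + 55·73 = 0 + 780 + 4015 = 4795
Σ Rᵢ = 0 + 4 + 14 = 18
N̂ = 4795 / 18 ≈ 266.4 → 266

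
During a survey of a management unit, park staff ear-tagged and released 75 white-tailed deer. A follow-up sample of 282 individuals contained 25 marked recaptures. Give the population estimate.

N = 846

Lincoln-Petersen assumes M/N = R/C, so N = M·C / R.
N = (75 × 282) / 25 = 21150 / 25 = 846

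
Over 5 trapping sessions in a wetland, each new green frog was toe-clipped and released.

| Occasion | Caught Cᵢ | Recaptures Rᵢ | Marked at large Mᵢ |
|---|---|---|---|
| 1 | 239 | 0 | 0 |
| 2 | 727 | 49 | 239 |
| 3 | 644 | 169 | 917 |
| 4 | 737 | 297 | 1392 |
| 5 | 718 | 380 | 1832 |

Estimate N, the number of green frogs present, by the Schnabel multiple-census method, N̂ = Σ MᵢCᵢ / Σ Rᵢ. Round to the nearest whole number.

N ≈ 3470

Σ MᵢCᵢ = 0·239 + 239·727 + 917·644 + 1392·737 + 1832·718 = 0 + 173753 + 590548 + 1025904 + 1315376 = 3105581
Σ Rᵢ = 0 + 49 + 169 + 297 + 380 = 895
N̂ = 3105581 / 895 ≈ 3469.9 → 3470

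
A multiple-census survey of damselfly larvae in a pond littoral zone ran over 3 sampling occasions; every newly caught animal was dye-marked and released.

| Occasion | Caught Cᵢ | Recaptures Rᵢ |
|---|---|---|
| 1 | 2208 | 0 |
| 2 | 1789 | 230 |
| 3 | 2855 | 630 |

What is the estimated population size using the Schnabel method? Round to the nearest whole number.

Marked at large before each occasion: Mᵢ = Σⱼ<ᵢ (Cⱼ − Rⱼ) → M1=0, M2=2208, M3=3767
Σ MᵢCᵢ = 0·2208 + 2208·1789 + 3767·2855 = 0 + 3950112 + 10754785 = 14704897
Σ Rᵢ = 0 + 230 + 630 = 860
N̂ = 14704897 / 860 ≈ 17098.7 → 17099

N ≈ 17,099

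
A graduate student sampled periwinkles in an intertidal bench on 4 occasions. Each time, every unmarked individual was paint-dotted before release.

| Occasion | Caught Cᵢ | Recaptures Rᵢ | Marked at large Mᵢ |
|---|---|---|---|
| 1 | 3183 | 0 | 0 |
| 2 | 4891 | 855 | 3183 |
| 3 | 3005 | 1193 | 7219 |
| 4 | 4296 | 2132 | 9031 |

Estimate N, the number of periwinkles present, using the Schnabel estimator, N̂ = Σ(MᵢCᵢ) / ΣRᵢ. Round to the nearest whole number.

N ≈ 18,196

Σ MᵢCᵢ = 0·3183 + 3183·4891 + 7219·3005 + 9031·4296 = 0 + 15568053 + 21693095 + 38797176 = 76058324
Σ Rᵢ = 0 + 855 + 1193 + 2132 = 4180
N̂ = 76058324 / 4180 ≈ 18195.8 → 18196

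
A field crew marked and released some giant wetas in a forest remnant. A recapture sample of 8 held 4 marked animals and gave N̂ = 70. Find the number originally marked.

M = 35

From N = M·C/R: M = N·R / C = 70·4 / 8 = 280 / 8 = 35.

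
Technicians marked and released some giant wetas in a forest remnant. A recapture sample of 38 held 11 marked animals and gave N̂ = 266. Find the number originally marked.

From N = M·C/R: M = N·R / C = 266·11 / 38 = 2926 / 38 = 77.

M = 77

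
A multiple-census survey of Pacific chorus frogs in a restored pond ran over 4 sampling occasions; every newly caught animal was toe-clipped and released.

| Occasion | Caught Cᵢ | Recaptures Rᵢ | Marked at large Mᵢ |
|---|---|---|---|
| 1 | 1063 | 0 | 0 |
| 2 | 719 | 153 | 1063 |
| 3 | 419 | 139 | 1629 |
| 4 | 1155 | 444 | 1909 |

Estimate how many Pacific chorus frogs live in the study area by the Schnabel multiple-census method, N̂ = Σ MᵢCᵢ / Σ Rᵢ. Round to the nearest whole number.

Σ MᵢCᵢ = 0·1063 + 1063·719 + 1629·419 + 1909·1155 = 0 + 764297 + 682551 + 2204895 = 3651743
Σ Rᵢ = 0 + 153 + 139 + 444 = 736
N̂ = 3651743 / 736 ≈ 4961.6 → 4962

N ≈ 4962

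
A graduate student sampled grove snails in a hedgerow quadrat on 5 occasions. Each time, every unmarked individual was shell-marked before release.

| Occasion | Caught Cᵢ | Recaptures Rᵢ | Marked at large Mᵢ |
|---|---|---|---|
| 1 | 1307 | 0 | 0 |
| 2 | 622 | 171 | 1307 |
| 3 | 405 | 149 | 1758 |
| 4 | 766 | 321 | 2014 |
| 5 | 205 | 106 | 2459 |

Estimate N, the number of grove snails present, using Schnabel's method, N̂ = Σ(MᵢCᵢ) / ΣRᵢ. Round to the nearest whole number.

N ≈ 4781

Σ MᵢCᵢ = 0·1307 + 1307·622 + 1758·405 + 2014·766 + 2459·205 = 0 + 812954 + 711990 + 1542724 + 504095 = 3571763
Σ Rᵢ = 0 + 171 + 149 + 321 + 106 = 747
N̂ = 3571763 / 747 ≈ 4781.48 → 4781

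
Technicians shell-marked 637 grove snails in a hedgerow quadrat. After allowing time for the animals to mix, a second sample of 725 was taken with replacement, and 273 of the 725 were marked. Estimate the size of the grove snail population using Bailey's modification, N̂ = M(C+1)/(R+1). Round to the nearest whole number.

N ≈ 1688

N̂ = 637·(725+1)/(273+1) = 637·726/274 = 462462/274 ≈ 1687.8 → 1688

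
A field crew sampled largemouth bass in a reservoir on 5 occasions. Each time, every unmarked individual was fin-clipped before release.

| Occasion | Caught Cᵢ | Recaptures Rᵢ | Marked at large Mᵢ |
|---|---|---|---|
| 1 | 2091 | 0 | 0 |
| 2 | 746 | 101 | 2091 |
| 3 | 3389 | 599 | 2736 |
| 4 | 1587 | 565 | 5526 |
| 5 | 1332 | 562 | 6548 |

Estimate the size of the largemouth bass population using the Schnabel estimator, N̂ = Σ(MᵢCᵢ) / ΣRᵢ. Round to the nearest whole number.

N ≈ 15,503

Σ MᵢCᵢ = 0·2091 + 2091·746 + 2736·3389 + 5526·1587 + 6548·1332 = 0 + 1559886 + 9272304 + 8769762 + 8721936 = 28323888
Σ Rᵢ = 0 + 101 + 599 + 565 + 562 = 1827
N̂ = 28323888 / 1827 ≈ 15502.9 → 15503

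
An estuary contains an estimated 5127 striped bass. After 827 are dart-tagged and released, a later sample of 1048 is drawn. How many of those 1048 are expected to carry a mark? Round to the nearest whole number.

Expected recaptures E[R] = M·C / N.
E[R] = 827 × 1048 / 5127 = 866696 / 5127 ≈ 169.0 → 169

expected recaptures ≈ 169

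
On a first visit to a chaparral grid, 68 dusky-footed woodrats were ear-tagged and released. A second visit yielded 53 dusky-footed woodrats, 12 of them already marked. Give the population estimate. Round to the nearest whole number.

N ≈ 300

N = (68 × 53) / 12 = 3604 / 12 ≈ 300.3 → 300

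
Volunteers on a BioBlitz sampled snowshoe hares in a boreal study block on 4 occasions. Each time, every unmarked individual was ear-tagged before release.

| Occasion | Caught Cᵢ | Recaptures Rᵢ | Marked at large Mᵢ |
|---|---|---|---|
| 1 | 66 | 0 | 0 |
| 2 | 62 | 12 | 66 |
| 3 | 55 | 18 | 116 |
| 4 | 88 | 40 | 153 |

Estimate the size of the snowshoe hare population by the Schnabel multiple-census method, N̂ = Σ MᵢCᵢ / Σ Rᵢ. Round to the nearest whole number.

Σ MᵢCᵢ = 0·66 + 66·62 + 116·55 + 153·88 = 0 + 4092 + 6380 + 13464 = 23936
Σ Rᵢ = 0 + 12 + 18 + 40 = 70
N̂ = 23936 / 70 ≈ 341.9 → 342

N ≈ 342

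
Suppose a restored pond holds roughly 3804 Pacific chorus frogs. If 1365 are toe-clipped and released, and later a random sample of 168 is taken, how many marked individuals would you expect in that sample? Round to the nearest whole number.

The marked fraction of the population is 1365/3804, so in a sample of 168 expect C·(M/N) marked.
E[R] = 1365 × 168 / 3804 = 229320 / 3804 ≈ 60.3 → 60

expected recaptures ≈ 60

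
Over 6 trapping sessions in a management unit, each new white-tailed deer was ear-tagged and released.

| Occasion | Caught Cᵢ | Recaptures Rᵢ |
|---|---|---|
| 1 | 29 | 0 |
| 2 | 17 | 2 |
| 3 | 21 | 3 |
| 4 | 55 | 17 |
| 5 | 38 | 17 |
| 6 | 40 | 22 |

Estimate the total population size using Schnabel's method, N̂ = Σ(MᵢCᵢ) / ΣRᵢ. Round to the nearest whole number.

N ≈ 221

Marked at large before each occasion: Mᵢ = Σⱼ<ᵢ (Cⱼ − Rⱼ) → M1=0, M2=29, M3=44, M4=62, M5=100, M6=121
Σ MᵢCᵢ = 0·29 + 29·17 + 44·21 + 62·55 + 100·38 + 121·40 = 0 + 493 + 924 + 3410 + 3800 + 4840 = 13467
Σ Rᵢ = 0 + 2 + 3 + 17 + 17 + 22 = 61
N̂ = 13467 / 61 ≈ 220.8 → 221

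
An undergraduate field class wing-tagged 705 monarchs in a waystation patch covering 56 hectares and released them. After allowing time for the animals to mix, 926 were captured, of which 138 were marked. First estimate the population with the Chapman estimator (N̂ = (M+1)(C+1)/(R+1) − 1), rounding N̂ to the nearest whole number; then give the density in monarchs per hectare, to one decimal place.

N̂ = 706·927/139 − 1 = 654462/139 − 1 ≈ 4707.4 → 4707
Density = N̂ / area = 4707 / 56 ≈ 84.05 → 84.1 per hectare

density ≈ 84.1 monarchs per hectare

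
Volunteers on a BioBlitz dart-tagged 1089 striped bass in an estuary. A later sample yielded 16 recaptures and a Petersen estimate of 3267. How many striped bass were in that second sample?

From N = M·C/R: C = N·R / M = 3267·16 / 1089 = 52272 / 1089 = 48.

C = 48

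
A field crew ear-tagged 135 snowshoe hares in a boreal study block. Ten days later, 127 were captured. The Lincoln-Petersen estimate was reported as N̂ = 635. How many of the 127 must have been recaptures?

R = 27

From N = M·C/R: R = M·C / N = 135·127 / 635 = 17145 / 635 = 27.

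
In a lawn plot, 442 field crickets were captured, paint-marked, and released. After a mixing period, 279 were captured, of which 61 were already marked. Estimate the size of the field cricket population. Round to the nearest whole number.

N ≈ 2022

N = (442 × 279) / 61 = 123318 / 61 ≈ 2021.6 → 2022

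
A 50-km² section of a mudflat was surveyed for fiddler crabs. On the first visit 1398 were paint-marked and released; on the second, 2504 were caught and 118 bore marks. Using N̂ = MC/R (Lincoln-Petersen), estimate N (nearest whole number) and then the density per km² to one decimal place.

density ≈ 593.3 fiddler crabs per km²

N̂ = 1398·2504/118 = 3500592/118 ≈ 29666.0 → 29666
Density = N̂ / area = 29666 / 50 ≈ 593.32 → 593.3 per km²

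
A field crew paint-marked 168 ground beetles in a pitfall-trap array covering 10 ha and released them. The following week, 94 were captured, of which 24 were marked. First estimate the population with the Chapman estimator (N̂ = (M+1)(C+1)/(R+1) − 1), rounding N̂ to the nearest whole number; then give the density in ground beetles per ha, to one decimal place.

N̂ = 169·95/25 − 1 = 16055/25 − 1 ≈ 641.2 → 641
Density = N̂ / area = 641 / 10 ≈ 64.10 → 64.1 per ha

density ≈ 64.1 ground beetles per ha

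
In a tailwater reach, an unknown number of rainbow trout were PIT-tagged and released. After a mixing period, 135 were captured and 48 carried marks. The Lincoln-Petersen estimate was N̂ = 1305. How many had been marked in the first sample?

From N = M·C/R: M = N·R / C = 1305·48 / 135 = 62640 / 135 = 464.

M = 464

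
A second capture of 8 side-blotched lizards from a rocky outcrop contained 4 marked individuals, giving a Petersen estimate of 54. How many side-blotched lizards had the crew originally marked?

From N = M·C/R: M = N·R / C = 54·4 / 8 = 216 / 8 = 27.

M = 27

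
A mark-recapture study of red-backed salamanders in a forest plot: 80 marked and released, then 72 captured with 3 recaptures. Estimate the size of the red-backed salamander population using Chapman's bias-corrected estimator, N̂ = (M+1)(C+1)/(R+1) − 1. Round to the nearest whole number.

N̂ = (80+1)(72+1)/(3+1) − 1 = 81·73/4 − 1
= 5913/4 − 1 ≈ 1478.2 − 1 ≈ 1477.2 → 1477

N ≈ 1477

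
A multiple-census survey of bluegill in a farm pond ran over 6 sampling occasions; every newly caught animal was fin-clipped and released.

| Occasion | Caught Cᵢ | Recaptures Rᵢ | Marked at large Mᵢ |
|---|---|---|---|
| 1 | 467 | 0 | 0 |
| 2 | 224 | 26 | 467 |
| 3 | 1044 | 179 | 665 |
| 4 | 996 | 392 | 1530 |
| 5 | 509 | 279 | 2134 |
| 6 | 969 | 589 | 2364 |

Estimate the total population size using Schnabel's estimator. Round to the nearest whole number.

Σ MᵢCᵢ = 0·467 + 467·224 + 665·1044 + 1530·996 + 2134·509 + 2364·969 = 0 + 104608 + 694260 + 1523880 + 1086206 + 2290716 = 5699670
Σ Rᵢ = 0 + 26 + 179 + 392 + 279 + 589 = 1465
N̂ = 5699670 / 1465 ≈ 3890.6 → 3891

N ≈ 3891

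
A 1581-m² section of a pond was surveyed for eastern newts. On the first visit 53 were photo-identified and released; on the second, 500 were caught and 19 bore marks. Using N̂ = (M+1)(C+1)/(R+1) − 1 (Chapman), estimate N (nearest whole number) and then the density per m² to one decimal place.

density ≈ 0.9 eastern newts per m²

N̂ = 54·501/20 − 1 = 27054/20 − 1 ≈ 1351.7 → 1352
Density = N̂ / area = 1352 / 1581 ≈ 0.86 → 0.9 per m²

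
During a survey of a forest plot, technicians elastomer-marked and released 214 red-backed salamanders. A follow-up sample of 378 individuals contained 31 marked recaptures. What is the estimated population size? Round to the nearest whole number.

N ≈ 2609

If marked individuals mix randomly, R/C ≈ M/N, giving N ≈ M·C/R.
N = (214 × 378) / 31 = 80892 / 31 ≈ 2609.4 → 2609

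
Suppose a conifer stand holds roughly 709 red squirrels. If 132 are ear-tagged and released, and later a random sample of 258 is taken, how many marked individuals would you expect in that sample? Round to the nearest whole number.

expected recaptures ≈ 48

The marked fraction of the population is 132/709, so in a sample of 258 expect C·(M/N) marked.
E[R] = 132 × 258 / 709 = 34056 / 709 ≈ 48.0 → 48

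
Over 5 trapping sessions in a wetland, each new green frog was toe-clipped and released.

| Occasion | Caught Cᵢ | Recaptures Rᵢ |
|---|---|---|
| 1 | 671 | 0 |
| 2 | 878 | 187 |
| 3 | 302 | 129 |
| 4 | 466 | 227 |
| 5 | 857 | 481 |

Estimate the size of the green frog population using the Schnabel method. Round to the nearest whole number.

N ≈ 3160

Marked at large before each occasion: Mᵢ = Σⱼ<ᵢ (Cⱼ − Rⱼ) → M1=0, M2=671, M3=1362, M4=1535, M5=1774
Σ MᵢCᵢ = 0·671 + 671·878 + 1362·302 + 1535·466 + 1774·857 = 0 + 589138 + 411324 + 715310 + 1520318 = 3236090
Σ Rᵢ = 0 + 187 + 129 + 227 + 481 = 1024
N̂ = 3236090 / 1024 ≈ 3160.2 → 3160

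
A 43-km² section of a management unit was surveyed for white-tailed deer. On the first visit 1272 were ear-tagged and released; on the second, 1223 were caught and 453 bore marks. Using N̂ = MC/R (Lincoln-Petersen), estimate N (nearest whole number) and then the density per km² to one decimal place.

N̂ = 1272·1223/453 = 1555656/453 ≈ 3434.1 → 3434
Density = N̂ / area = 3434 / 43 ≈ 79.86 → 79.9 per km²

density ≈ 79.9 white-tailed deer per km²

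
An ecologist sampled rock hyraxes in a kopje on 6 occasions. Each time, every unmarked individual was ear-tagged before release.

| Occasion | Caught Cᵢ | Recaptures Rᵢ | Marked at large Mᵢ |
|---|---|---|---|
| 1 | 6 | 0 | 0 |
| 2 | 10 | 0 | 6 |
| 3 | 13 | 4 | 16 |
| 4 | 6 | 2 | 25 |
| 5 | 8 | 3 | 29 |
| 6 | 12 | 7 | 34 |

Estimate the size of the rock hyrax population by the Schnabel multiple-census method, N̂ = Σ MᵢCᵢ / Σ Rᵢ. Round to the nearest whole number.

Σ MᵢCᵢ = 0·6 + 6·10 + 16·13 + 25·6 + 29·8 + 34·12 = 0 + 60 + 208 + 150 + 232 + 408 = 1058
Σ Rᵢ = 0 + 0 + 4 + 2 + 3 + 7 = 16
N̂ = 1058 / 16 ≈ 66.1 → 66

N ≈ 66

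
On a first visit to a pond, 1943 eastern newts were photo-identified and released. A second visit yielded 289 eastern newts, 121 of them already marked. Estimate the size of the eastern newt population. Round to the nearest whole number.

The marked fraction in the recapture sample should equal the marked fraction in the population: 121/289 = 1943/N.
N = (1943 × 289) / 121 = 561527 / 121 ≈ 4640.7 → 4641

N ≈ 4641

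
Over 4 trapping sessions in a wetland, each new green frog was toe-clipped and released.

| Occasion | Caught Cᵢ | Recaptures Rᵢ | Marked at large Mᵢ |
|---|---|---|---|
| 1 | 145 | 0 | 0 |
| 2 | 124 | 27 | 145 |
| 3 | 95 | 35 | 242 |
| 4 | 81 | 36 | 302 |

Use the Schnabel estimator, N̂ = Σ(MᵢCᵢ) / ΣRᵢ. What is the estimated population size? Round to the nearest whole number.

N ≈ 668

Σ MᵢCᵢ = 0·145 + 145·124 + 242·95 + 302·81 = 0 + 17980 + 22990 + 24462 = 65432
Σ Rᵢ = 0 + 27 + 35 + 36 = 98
N̂ = 65432 / 98 ≈ 667.7 → 668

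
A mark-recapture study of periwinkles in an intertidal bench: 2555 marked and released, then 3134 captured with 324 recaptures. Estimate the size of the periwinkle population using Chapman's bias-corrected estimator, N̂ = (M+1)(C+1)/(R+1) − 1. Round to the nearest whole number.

N̂ = (2555+1)(3134+1)/(324+1) − 1 = 2556·3135/325 − 1
= 8013060/325 − 1 ≈ 24655.6 − 1 ≈ 24654.6 → 24655

N ≈ 24,655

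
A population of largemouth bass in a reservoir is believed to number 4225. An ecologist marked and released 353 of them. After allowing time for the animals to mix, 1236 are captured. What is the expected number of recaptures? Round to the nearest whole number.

expected recaptures ≈ 103

Expected recaptures E[R] = M·C / N.
E[R] = 353 × 1236 / 4225 = 436308 / 4225 ≈ 103.3 → 103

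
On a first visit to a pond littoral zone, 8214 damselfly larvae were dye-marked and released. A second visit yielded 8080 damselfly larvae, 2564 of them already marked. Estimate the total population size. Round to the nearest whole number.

Lincoln-Petersen assumes M/N = R/C, so N = M·C / R.
N = (8214 × 8080) / 2564 = 66369120 / 2564 ≈ 25885.0 → 25885

N ≈ 25,885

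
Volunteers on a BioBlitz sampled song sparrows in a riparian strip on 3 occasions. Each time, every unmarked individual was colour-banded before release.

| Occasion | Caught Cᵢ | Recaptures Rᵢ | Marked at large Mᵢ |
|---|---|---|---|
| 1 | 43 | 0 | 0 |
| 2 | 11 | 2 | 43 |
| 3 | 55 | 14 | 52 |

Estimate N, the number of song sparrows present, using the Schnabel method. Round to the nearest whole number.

Σ MᵢCᵢ = 0·43 + 43·11 + 52·55 = 0 + 473 + 2860 = 3333
Σ Rᵢ = 0 + 2 + 14 = 16
N̂ = 3333 / 16 ≈ 208.3 → 208

N ≈ 208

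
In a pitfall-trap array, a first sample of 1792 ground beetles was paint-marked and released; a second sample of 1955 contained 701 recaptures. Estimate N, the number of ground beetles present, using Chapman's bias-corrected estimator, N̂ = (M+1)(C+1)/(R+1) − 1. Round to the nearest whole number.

N̂ = (1792+1)(1955+1)/(701+1) − 1 = 1793·1956/702 − 1
= 3507108/702 − 1 ≈ 4995.9 − 1 ≈ 4994.9 → 4995

N ≈ 4995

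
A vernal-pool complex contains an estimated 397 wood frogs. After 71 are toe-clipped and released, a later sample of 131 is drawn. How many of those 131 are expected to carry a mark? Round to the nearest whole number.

expected recaptures ≈ 23

The marked fraction of the population is 71/397, so in a sample of 131 expect C·(M/N) marked.
E[R] = 71 × 131 / 397 = 9301 / 397 ≈ 23.4 → 23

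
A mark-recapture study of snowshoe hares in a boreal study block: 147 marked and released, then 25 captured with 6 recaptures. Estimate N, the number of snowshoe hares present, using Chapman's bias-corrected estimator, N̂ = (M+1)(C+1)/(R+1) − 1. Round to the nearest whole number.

N ≈ 549

N̂ = (147+1)(25+1)/(6+1) − 1 = 148·26/7 − 1
= 3848/7 − 1 ≈ 549.7 − 1 ≈ 548.7 → 549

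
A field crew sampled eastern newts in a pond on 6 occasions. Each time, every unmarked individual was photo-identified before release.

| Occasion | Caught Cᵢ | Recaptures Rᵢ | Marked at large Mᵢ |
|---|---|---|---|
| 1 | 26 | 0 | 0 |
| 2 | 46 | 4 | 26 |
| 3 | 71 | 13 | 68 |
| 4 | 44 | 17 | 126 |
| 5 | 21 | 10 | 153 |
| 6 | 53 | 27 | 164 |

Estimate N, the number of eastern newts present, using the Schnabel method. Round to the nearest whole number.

Σ MᵢCᵢ = 0·26 + 26·46 + 68·71 + 126·44 + 153·21 + 164·53 = 0 + 1196 + 4828 + 5544 + 3213 + 8692 = 23473
Σ Rᵢ = 0 + 4 + 13 + 17 + 10 + 27 = 71
N̂ = 23473 / 71 ≈ 330.6 → 331

N ≈ 331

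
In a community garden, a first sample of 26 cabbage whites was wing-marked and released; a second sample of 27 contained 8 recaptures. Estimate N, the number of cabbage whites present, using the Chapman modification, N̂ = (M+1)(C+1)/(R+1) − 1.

N = 83

N̂ = (26+1)(27+1)/(8+1) − 1 = 27·28/9 − 1
= 756/9 − 1 = 84 − 1 = 83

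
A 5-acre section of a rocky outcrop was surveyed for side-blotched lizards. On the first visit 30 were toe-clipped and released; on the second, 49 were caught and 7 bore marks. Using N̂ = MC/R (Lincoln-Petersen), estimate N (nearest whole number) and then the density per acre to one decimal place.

N̂ = 30·49/7 = 1470/7 = 210
Density = N̂ / area = 210 / 5 = 42.0 per acre

density ≈ 42.0 side-blotched lizards per acre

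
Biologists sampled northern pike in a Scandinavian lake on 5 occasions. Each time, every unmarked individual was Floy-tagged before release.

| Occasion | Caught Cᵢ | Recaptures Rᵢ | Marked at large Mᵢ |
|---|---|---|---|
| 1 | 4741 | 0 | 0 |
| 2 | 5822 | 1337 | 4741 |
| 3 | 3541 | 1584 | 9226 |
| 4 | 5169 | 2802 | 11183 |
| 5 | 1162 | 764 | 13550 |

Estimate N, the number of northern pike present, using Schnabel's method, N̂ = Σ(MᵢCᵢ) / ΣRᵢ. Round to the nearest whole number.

Σ MᵢCᵢ = 0·4741 + 4741·5822 + 9226·3541 + 11183·5169 + 13550·1162 = 0 + 27602102 + 32669266 + 57804927 + 15745100 = 133821395
Σ Rᵢ = 0 + 1337 + 1584 + 2802 + 764 = 6487
N̂ = 133821395 / 6487 ≈ 20629.2 → 20629

N ≈ 20,629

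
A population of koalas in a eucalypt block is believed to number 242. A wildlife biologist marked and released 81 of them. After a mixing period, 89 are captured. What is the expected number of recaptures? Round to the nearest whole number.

Expected recaptures E[R] = M·C / N.
E[R] = 81 × 89 / 242 = 7209 / 242 ≈ 29.8 → 30

expected recaptures ≈ 30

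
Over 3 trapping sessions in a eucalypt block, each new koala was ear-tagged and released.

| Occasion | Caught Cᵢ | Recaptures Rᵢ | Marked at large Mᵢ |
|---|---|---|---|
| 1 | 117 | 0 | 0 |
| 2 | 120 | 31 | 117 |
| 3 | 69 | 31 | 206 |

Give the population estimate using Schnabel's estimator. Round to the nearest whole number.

N ≈ 456

Σ MᵢCᵢ = 0·117 + 117·120 + 206·69 = 0 + 14040 + 14214 = 28254
Σ Rᵢ = 0 + 31 + 31 = 62
N̂ = 28254 / 62 ≈ 455.7 → 456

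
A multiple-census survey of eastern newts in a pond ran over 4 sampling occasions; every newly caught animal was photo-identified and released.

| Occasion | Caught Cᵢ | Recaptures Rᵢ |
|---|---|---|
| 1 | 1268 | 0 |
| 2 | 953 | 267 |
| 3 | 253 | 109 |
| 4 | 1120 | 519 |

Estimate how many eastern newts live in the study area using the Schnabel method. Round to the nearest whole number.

Marked at large before each occasion: Mᵢ = Σⱼ<ᵢ (Cⱼ − Rⱼ) → M1=0, M2=1268, M3=1954, M4=2098
Σ MᵢCᵢ = 0·1268 + 1268·953 + 1954·253 + 2098·1120 = 0 + 1208404 + 494362 + 2349760 = 4052526
Σ Rᵢ = 0 + 267 + 109 + 519 = 895
N̂ = 4052526 / 895 ≈ 4528.0 → 4528

N ≈ 4528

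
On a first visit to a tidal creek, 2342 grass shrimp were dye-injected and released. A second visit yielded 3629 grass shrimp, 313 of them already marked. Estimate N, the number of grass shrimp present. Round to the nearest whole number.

N ≈ 27,154

Lincoln-Petersen assumes M/N = R/C, so N = M·C / R.
N = (2342 × 3629) / 313 = 8499118 / 313 ≈ 27153.7 → 27154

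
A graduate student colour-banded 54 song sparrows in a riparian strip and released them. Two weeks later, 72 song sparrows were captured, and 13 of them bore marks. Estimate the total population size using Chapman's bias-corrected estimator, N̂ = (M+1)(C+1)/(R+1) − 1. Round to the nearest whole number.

N ≈ 286

N̂ = (54+1)(72+1)/(13+1) − 1 = 55·73/14 − 1
= 4015/14 − 1 ≈ 286.8 − 1 ≈ 285.8 → 286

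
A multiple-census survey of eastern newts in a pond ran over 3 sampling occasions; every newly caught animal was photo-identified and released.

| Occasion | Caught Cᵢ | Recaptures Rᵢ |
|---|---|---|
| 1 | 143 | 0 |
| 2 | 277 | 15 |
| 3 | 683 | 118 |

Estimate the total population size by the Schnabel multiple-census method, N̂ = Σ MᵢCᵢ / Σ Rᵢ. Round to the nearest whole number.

Marked at large before each occasion: Mᵢ = Σⱼ<ᵢ (Cⱼ − Rⱼ) → M1=0, M2=143, M3=405
Σ MᵢCᵢ = 0·143 + 143·277 + 405·683 = 0 + 39611 + 276615 = 316226
Σ Rᵢ = 0 + 15 + 118 = 133
N̂ = 316226 / 133 ≈ 2377.6 → 2378

N ≈ 2378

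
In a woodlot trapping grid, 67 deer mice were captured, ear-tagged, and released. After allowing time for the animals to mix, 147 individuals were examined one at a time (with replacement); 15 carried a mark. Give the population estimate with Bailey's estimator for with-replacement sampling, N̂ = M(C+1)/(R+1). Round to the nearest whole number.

N ≈ 620

N̂ = 67·(147+1)/(15+1) = 67·148/16 = 9916/16 ≈ 619.8 → 620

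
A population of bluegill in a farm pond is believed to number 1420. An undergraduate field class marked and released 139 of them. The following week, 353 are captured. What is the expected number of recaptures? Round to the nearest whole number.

Expected recaptures E[R] = M·C / N.
E[R] = 139 × 353 / 1420 = 49067 / 1420 ≈ 34.6 → 35

expected recaptures ≈ 35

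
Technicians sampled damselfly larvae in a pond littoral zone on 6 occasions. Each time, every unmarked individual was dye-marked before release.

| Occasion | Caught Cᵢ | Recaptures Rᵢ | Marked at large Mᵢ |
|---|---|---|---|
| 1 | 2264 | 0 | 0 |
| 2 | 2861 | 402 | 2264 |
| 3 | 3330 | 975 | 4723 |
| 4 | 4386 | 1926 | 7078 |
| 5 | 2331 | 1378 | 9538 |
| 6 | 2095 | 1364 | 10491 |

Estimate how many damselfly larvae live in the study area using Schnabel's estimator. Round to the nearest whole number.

N ≈ 16,123

Σ MᵢCᵢ = 0·2264 + 2264·2861 + 4723·3330 + 7078·4386 + 9538·2331 + 10491·2095 = 0 + 6477304 + 15727590 + 31044108 + 22233078 + 21978645 = 97460725
Σ Rᵢ = 0 + 402 + 975 + 1926 + 1378 + 1364 = 6045
N̂ = 97460725 / 6045 ≈ 16122.5 → 16123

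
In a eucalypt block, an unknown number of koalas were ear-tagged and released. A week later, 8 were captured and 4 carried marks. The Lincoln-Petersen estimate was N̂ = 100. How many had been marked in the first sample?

M = 50

From N = M·C/R: M = N·R / C = 100·4 / 8 = 400 / 8 = 50.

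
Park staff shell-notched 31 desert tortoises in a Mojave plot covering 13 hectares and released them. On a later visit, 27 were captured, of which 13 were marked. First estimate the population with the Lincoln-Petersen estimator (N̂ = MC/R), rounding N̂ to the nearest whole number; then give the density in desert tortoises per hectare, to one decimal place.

N̂ = 31·27/13 = 837/13 ≈ 64.4 → 64
Density = N̂ / area = 64 / 13 ≈ 4.92 → 4.9 per hectare

density ≈ 4.9 desert tortoises per hectare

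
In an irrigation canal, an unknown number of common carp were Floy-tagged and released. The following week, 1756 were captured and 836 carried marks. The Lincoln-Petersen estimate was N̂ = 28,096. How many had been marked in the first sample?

From N = M·C/R: M = N·R / C = 28096·836 / 1756 = 23488256 / 1756 = 13376.

M = 13376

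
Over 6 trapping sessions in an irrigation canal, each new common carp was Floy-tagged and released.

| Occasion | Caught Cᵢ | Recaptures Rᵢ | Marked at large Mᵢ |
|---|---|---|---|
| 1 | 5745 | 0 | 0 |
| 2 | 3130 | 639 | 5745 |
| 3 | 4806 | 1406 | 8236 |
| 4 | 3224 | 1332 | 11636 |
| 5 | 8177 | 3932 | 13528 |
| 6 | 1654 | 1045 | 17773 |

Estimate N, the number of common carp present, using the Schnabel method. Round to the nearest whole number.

N ≈ 28,141

Σ MᵢCᵢ = 0·5745 + 5745·3130 + 8236·4806 + 11636·3224 + 13528·8177 + 17773·1654 = 0 + 17981850 + 39582216 + 37514464 + 110618456 + 29396542 = 235093528
Σ Rᵢ = 0 + 639 + 1406 + 1332 + 3932 + 1045 = 8354
N̂ = 235093528 / 8354 ≈ 28141.4 → 28141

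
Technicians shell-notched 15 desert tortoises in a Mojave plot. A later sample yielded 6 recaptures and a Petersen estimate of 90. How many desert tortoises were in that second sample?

C = 36

From N = M·C/R: C = N·R / M = 90·6 / 15 = 540 / 15 = 36.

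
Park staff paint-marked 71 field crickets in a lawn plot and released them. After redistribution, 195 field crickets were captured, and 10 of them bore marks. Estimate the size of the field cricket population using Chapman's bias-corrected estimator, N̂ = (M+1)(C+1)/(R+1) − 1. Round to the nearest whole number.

N ≈ 1282

N̂ = (71+1)(195+1)/(10+1) − 1 = 72·196/11 − 1
= 14112/11 − 1 ≈ 1282.9 − 1 ≈ 1281.9 → 1282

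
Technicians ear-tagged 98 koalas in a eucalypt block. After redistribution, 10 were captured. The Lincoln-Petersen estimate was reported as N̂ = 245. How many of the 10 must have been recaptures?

From N = M·C/R: R = M·C / N = 98·10 / 245 = 980 / 245 = 4.

R = 4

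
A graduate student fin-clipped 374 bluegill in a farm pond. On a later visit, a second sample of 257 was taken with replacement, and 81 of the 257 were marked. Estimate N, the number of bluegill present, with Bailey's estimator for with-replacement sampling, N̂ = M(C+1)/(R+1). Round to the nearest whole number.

N̂ = 374·(257+1)/(81+1) = 374·258/82 = 96492/82 ≈ 1176.7 → 1177

N ≈ 1177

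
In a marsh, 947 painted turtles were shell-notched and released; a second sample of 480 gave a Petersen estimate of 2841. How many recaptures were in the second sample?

R = 160

From N = M·C/R: R = M·C / N = 947·480 / 2841 = 454560 / 2841 = 160.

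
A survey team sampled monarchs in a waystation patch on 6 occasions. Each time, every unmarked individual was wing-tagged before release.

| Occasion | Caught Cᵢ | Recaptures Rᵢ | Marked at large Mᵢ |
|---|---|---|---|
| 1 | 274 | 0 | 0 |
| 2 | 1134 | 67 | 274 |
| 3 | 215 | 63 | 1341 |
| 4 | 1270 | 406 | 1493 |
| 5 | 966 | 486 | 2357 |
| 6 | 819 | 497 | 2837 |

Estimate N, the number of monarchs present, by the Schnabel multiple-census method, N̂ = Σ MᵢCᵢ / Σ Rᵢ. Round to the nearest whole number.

Σ MᵢCᵢ = 0·274 + 274·1134 + 1341·215 + 1493·1270 + 2357·966 + 2837·819 = 0 + 310716 + 288315 + 1896110 + 2276862 + 2323503 = 7095506
Σ Rᵢ = 0 + 67 + 63 + 406 + 486 + 497 = 1519
N̂ = 7095506 / 1519 ≈ 4671.2 → 4671

N ≈ 4671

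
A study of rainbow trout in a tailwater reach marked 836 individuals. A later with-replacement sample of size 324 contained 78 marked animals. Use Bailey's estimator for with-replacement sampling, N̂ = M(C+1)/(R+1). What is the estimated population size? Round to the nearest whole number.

N̂ = 836·(324+1)/(78+1) = 836·325/79 = 271700/79 ≈ 3439.2 → 3439

N ≈ 3439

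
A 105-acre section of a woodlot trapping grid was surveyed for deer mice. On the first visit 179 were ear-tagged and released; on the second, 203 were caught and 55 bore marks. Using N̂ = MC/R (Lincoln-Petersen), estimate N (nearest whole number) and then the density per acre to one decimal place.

density ≈ 6.3 deer mice per acre

N̂ = 179·203/55 = 36337/55 ≈ 660.7 → 661
Density = N̂ / area = 661 / 105 ≈ 6.30 → 6.3 per acre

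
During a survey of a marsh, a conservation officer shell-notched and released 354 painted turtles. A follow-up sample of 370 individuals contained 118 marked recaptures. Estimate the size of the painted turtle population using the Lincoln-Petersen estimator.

N = (354 × 370) / 118 = 130980 / 118 = 1110

N = 1110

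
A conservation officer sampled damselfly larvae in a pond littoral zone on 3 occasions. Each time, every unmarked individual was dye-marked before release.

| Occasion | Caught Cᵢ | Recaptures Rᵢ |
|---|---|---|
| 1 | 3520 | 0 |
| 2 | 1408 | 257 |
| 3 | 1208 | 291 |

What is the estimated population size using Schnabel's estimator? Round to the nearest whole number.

N ≈ 19,341

Marked at large before each occasion: Mᵢ = Σⱼ<ᵢ (Cⱼ − Rⱼ) → M1=0, M2=3520, M3=4671
Σ MᵢCᵢ = 0·3520 + 3520·1408 + 4671·1208 = 0 + 4956160 + 5642568 = 10598728
Σ Rᵢ = 0 + 257 + 291 = 548
N̂ = 10598728 / 548 ≈ 19340.7 → 19341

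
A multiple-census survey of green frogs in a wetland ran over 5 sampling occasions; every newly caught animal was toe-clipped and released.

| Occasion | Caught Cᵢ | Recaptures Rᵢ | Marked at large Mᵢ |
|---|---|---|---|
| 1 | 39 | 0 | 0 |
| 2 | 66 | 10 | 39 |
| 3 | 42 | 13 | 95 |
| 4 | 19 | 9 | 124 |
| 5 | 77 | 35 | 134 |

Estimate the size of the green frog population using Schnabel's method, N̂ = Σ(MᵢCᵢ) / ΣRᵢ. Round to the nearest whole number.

N ≈ 287

Σ MᵢCᵢ = 0·39 + 39·66 + 95·42 + 124·19 + 134·77 = 0 + 2574 + 3990 + 2356 + 10318 = 19238
Σ Rᵢ = 0 + 10 + 13 + 9 + 35 = 67
N̂ = 19238 / 67 ≈ 287.1 → 287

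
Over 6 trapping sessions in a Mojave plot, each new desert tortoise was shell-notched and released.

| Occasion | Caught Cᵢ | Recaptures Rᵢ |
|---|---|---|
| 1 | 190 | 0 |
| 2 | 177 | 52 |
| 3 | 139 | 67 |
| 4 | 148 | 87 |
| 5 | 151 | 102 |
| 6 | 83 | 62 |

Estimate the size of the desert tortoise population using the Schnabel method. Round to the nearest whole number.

Marked at large before each occasion: Mᵢ = Σⱼ<ᵢ (Cⱼ − Rⱼ) → M1=0, M2=190, M3=315, M4=387, M5=448, M6=497
Σ MᵢCᵢ = 0·190 + 190·177 + 315·139 + 387·148 + 448·151 + 497·83 = 0 + 33630 + 43785 + 57276 + 67648 + 41251 = 243590
Σ Rᵢ = 0 + 52 + 67 + 87 + 102 + 62 = 370
N̂ = 243590 / 370 ≈ 658.4 → 658

N ≈ 658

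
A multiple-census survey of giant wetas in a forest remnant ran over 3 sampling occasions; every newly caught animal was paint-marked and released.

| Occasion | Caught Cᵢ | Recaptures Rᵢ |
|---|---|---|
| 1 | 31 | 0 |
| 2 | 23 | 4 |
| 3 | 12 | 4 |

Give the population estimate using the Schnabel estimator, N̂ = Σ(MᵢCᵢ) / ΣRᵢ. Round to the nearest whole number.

N ≈ 164

Marked at large before each occasion: Mᵢ = Σⱼ<ᵢ (Cⱼ − Rⱼ) → M1=0, M2=31, M3=50
Σ MᵢCᵢ = 0·31 + 31·23 + 50·12 = 0 + 713 + 600 = 1313
Σ Rᵢ = 0 + 4 + 4 = 8
N̂ = 1313 / 8 ≈ 164.1 → 164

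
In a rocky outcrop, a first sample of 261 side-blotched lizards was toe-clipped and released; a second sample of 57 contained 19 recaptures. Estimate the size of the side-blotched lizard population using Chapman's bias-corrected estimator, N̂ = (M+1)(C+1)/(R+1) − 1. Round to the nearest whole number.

N̂ = (261+1)(57+1)/(19+1) − 1 = 262·58/20 − 1
= 15196/20 − 1 ≈ 759.8 − 1 ≈ 758.8 → 759

N ≈ 759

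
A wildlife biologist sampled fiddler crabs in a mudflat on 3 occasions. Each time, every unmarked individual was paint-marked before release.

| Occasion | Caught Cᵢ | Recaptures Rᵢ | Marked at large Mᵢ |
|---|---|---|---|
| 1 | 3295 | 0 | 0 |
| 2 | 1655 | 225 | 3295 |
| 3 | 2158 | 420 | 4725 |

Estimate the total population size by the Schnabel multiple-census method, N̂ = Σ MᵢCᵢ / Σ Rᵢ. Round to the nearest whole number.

N ≈ 24,263

Σ MᵢCᵢ = 0·3295 + 3295·1655 + 4725·2158 = 0 + 5453225 + 10196550 = 15649775
Σ Rᵢ = 0 + 225 + 420 = 645
N̂ = 15649775 / 645 ≈ 24263.2 → 24263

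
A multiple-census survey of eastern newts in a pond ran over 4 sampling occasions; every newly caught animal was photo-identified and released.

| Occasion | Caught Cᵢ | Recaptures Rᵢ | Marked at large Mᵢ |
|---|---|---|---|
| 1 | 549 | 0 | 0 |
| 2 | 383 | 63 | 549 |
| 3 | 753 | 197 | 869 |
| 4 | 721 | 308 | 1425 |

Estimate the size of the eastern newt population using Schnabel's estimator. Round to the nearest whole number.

Σ MᵢCᵢ = 0·549 + 549·383 + 869·753 + 1425·721 = 0 + 210267 + 654357 + 1027425 = 1892049
Σ Rᵢ = 0 + 63 + 197 + 308 = 568
N̂ = 1892049 / 568 ≈ 3331.1 → 3331

N ≈ 3331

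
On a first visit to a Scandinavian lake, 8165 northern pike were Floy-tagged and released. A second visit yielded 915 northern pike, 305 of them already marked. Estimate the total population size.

Lincoln-Petersen assumes M/N = R/C, so N = M·C / R.
N = (8165 × 915) / 305 = 7470975 / 305 = 24495

N = 24,495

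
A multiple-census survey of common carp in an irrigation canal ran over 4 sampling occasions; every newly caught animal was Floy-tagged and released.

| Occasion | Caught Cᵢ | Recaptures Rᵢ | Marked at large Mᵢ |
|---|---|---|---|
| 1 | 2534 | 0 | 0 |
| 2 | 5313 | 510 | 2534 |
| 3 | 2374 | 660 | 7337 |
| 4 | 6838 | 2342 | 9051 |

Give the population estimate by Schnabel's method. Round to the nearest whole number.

N ≈ 26,416

Σ MᵢCᵢ = 0·2534 + 2534·5313 + 7337·2374 + 9051·6838 = 0 + 13463142 + 17418038 + 61890738 = 92771918
Σ Rᵢ = 0 + 510 + 660 + 2342 = 3512
N̂ = 92771918 / 3512 ≈ 26415.7 → 26416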